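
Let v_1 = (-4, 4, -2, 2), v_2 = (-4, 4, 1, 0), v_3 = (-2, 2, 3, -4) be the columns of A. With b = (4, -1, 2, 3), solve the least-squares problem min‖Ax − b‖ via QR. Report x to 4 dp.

v_1 = (-4, 4, -2, 2); ‖v_1‖ = 6.3246, so e_1 = (-0.6325, 0.6325, -0.3162, 0.3162).
e_1·v_2 = (-0.6325)·(-4) + 0.6325·4 + (-0.3162)·1 + 0.3162·0 = 4.7434.
u_2 = v_2 − 4.7434·e_1 = (-1.0000, 1.0000, 2.5000, -1.5000).
‖u_2‖ = 3.2404, so e_2 = (-0.3086, 0.3086, 0.7715, -0.4629).
e_1·v_3 = (-0.6325)·(-2) + 0.6325·2 + (-0.3162)·3 + 0.3162·(-4) = 0.3162; e_2·v_3 = (-0.3086)·(-2) + 0.3086·2 + 0.7715·3 + (-0.4629)·(-4) = 5.4006.
u_3 = v_3 − 0.3162·e_1 − 5.4006·e_2 = (-0.1333, 0.1333, -1.0667, -1.6000).
‖u_3‖ = 1.9322, so e_3 = (-0.0690, 0.0690, -0.5521, -0.8281).
Qᵀb = (-2.8460, -1.3887, -3.9334).
Back-substitute: x_3 = -3.9334/1.9322 = -2.0357.
x_2 = (-1.3887 − 5.4006·(-2.0357))/3.2404 = 2.9643.
x_1 = (-2.8460 − 4.7434·2.9643 − 0.3162·(-2.0357))/6.3246 = -2.5714.

x = (-2.5714, 2.9643, -2.0357)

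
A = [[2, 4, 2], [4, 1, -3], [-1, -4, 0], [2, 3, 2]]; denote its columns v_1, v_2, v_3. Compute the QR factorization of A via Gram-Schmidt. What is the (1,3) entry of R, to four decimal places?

r_{13} = -0.8000

q_1 = v_1/‖v_1‖ = (2, 4, -1, 2)/5.0000 = (0.4000, 0.8000, -0.2000, 0.4000).
r_{13} = q_1·v_3 = -0.8000.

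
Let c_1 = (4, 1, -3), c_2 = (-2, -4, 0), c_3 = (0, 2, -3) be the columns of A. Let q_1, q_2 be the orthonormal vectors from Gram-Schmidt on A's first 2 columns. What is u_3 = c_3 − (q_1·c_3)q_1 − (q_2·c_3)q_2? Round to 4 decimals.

u_3 = (-1.7234, 0.8617, -2.0106)

c_1 = (4, 1, -3); ‖c_1‖ = 5.0990, so q_1 = (0.7845, 0.1961, -0.5883).
q_1·c_2 = 0.7845·(-2) + 0.1961·(-4) + (-0.5883)·0 = -2.3534.
u_2 = c_2 + 2.3534·q_1 = (-0.1538, -3.5385, -1.3846).
‖u_2‖ = 3.8028, so q_2 = (-0.0405, -0.9305, -0.3641).
q_1·c_3 = 0.7845·0 + 0.1961·2 + (-0.5883)·(-3) = 2.1573; q_2·c_3 = (-0.0405)·0 + (-0.9305)·2 + (-0.3641)·(-3) = -0.7687.
u_3 = c_3 − 2.1573·q_1 + 0.7687·q_2 = (-1.7234, 0.8617, -2.0106).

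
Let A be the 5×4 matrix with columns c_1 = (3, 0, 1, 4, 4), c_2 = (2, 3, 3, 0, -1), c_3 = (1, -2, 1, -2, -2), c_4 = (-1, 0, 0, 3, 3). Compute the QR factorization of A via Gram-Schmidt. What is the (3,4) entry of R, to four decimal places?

r_{34} = -1.9270

q_1 = c_1/‖c_1‖ = (3, 0, 1, 4, 4)/6.4807 = (0.4629, 0.0000, 0.1543, 0.6172, 0.6172).
r_{12} = q_1·c_2 = 0.7715.
u_2 = c_2 − 0.7715·q_1 = (1.6429, 3.0000, 2.8810, -0.4762, -1.4762).
‖u_2‖ = 4.7334, so q_2 = (0.3471, 0.6338, 0.6086, -0.1006, -0.3119).
r_{13} = q_1·c_3 = -1.8516; r_{23} = q_2·c_3 = 0.5131.
u_3 = c_3 + 1.8516·q_1 − 0.5131·q_2 = (1.6791, -2.3252, 0.9734, -0.8055, -0.6971).
‖u_3‖ = 3.2106, so q_3 = (0.5230, -0.7242, 0.3032, -0.2509, -0.2171).
r_{34} = q_3·c_4 = -1.9270.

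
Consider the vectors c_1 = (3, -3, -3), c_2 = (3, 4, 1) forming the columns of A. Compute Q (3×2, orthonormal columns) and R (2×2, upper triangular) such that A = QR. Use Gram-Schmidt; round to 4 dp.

c_1 = (3, -3, -3); ‖c_1‖ = 5.1962, so e_1 = (0.5774, -0.5774, -0.5774).
e_1·c_2 = 0.5774·3 + (-0.5774)·4 + (-0.5774)·1 = -1.1547.
u_2 = c_2 + 1.1547·e_1 = (3.6667, 3.3333, 0.3333).
‖u_2‖ = 4.9666, so e_2 = (0.7383, 0.6712, 0.0671).

Q = [[0.5774, 0.7383], [-0.5774, 0.6712], [-0.5774, 0.0671]], R = [[5.1962, -1.1547], [0.0000, 4.9666]]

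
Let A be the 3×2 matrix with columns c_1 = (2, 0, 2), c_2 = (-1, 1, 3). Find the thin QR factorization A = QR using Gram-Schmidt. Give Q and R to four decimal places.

Q = [[0.7071, -0.6667], [0.0000, 0.3333], [0.7071, 0.6667]], R = [[2.8284, 1.4142], [0.0000, 3.0000]]

c_1 = (2, 0, 2); ‖c_1‖ = 2.8284, so e_1 = (0.7071, 0.0000, 0.7071).
e_1·c_2 = 0.7071·(-1) + 0.0000·1 + 0.7071·3 = 1.4142.
u_2 = c_2 − 1.4142·e_1 = (-2.0000, 1.0000, 2.0000).
‖u_2‖ = 3.0000, so e_2 = (-0.6667, 0.3333, 0.6667).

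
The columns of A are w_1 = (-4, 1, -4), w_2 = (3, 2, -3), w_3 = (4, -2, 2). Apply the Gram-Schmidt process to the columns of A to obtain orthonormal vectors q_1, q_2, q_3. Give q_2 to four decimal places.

q_2 = (0.6932, 0.4146, -0.5895)

w_1 = (-4, 1, -4); ‖w_1‖ = 5.7446, so q_1 = (-0.6963, 0.1741, -0.6963).
q_1·w_2 = (-0.6963)·3 + 0.1741·2 + (-0.6963)·(-3) = 0.3482.
u_2 = w_2 − 0.3482·q_1 = (3.2424, 1.9394, -2.7576).
‖u_2‖ = 4.6775, so q_2 = (0.6932, 0.4146, -0.5895).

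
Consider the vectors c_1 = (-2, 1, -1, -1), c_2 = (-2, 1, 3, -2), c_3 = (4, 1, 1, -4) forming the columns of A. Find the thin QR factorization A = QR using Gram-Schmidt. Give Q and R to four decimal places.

c_1 = (-2, 1, -1, -1); ‖c_1‖ = 2.6458, so e_1 = (-0.7559, 0.3780, -0.3780, -0.3780).
e_1·c_2 = (-0.7559)·(-2) + 0.3780·1 + (-0.3780)·3 + (-0.3780)·(-2) = 1.5119.
u_2 = c_2 − 1.5119·e_1 = (-0.8571, 0.4286, 3.5714, -1.4286).
‖u_2‖ = 3.9641, so e_2 = (-0.2162, 0.1081, 0.9009, -0.3604).
e_1·c_3 = (-0.7559)·4 + 0.3780·1 + (-0.3780)·1 + (-0.3780)·(-4) = -1.5119; e_2·c_3 = (-0.2162)·4 + 0.1081·1 + 0.9009·1 + (-0.3604)·(-4) = 1.5856.
u_3 = c_3 + 1.5119·e_1 − 1.5856·e_2 = (3.2000, 1.4000, -1.0000, -4.0000).
‖u_3‖ = 5.4037, so e_3 = (0.5922, 0.2591, -0.1851, -0.7402).

Q = [[-0.7559, -0.2162, 0.5922], [0.3780, 0.1081, 0.2591], [-0.3780, 0.9009, -0.1851], [-0.3780, -0.3604, -0.7402]], R = [[2.6458, 1.5119, -1.5119], [0.0000, 3.9641, 1.5856], [0.0000, 0.0000, 5.4037]]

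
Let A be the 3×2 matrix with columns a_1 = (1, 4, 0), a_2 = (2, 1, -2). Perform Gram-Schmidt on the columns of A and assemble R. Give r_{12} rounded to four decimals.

r_{12} = 1.4552

a_1 = (1, 4, 0); ‖a_1‖ = 4.1231, so e_1 = (0.2425, 0.9701, 0.0000).
r_{12} = e_1·a_2 = 1.4552.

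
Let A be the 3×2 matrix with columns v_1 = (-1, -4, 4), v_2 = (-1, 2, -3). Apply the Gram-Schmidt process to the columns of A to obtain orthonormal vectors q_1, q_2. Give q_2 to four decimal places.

q_1 = v_1/‖v_1‖ = (-1, -4, 4)/5.7446 = (-0.1741, -0.6963, 0.6963).
r_{12} = q_1·v_2 = -3.3075.
u_2 = v_2 + 3.3075·q_1 = (-1.5758, -0.3030, -0.6970).
‖u_2‖ = 1.7495, so q_2 = (-0.9007, -0.1732, -0.3984).

q_2 = (-0.9007, -0.1732, -0.3984)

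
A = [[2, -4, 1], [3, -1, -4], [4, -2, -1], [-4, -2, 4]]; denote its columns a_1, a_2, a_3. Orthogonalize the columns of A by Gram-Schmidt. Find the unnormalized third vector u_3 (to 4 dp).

a_1 = (2, 3, 4, -4); ‖a_1‖ = 6.7082, so e_1 = (0.2981, 0.4472, 0.5963, -0.5963).
e_1·a_2 = 0.2981·(-4) + 0.4472·(-1) + 0.5963·(-2) + (-0.5963)·(-2) = -1.6398.
u_2 = a_2 + 1.6398·e_1 = (-3.5111, -0.2667, -1.0222, -2.9778).
‖u_2‖ = 4.7235, so e_2 = (-0.7433, -0.0565, -0.2164, -0.6304).
e_1·a_3 = 0.2981·1 + 0.4472·(-4) + 0.5963·(-1) + (-0.5963)·4 = -4.4721; e_2·a_3 = (-0.7433)·1 + (-0.0565)·(-4) + (-0.2164)·(-1) + (-0.6304)·4 = -2.8228.
u_3 = a_3 + 4.4721·e_1 + 2.8228·e_2 = (0.2351, -2.1594, 1.0558, -0.4462).

u_3 = (0.2351, -2.1594, 1.0558, -0.4462)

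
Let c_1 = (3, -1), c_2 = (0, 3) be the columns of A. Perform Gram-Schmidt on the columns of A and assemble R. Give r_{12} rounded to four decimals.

r_{12} = -0.9487

c_1 = (3, -1); ‖c_1‖ = 3.1623, so q_1 = (0.9487, -0.3162).
r_{12} = q_1·c_2 = -0.9487.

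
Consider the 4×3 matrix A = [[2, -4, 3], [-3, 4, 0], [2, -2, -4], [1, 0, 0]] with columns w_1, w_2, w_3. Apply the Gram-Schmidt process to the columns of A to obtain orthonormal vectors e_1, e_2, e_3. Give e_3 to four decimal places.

e_3 = (0.2705, -0.0902, -0.7213, 0.6312)

w_1 = (2, -3, 2, 1); ‖w_1‖ = 4.2426, so e_1 = (0.4714, -0.7071, 0.4714, 0.2357).
e_1·w_2 = 0.4714·(-4) + (-0.7071)·4 + 0.4714·(-2) + 0.2357·0 = -5.6569.
u_2 = w_2 + 5.6569·e_1 = (-1.3333, 0.0000, 0.6667, 1.3333).
‖u_2‖ = 2.0000, so e_2 = (-0.6667, 0.0000, 0.3333, 0.6667).
e_1·w_3 = 0.4714·3 + (-0.7071)·0 + 0.4714·(-4) + 0.2357·0 = -0.4714; e_2·w_3 = (-0.6667)·3 + (0.0000)·0 + 0.3333·(-4) + 0.6667·0 = -3.3333.
u_3 = w_3 + 0.4714·e_1 + 3.3333·e_2 = (1.0000, -0.3333, -2.6667, 2.3333).
‖u_3‖ = 3.6968, so e_3 = (0.2705, -0.0902, -0.7213, 0.6312).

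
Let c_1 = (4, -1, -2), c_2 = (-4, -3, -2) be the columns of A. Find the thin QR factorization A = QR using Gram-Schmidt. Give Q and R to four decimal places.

Q = [[0.8729, -0.4558], [-0.2182, -0.6838], [-0.4364, -0.5698]], R = [[4.5826, -1.9640], [0.0000, 5.0143]]

c_1 = (4, -1, -2); ‖c_1‖ = 4.5826, so e_1 = (0.8729, -0.2182, -0.4364).
e_1·c_2 = 0.8729·(-4) + (-0.2182)·(-3) + (-0.4364)·(-2) = -1.9640.
u_2 = c_2 + 1.9640·e_1 = (-2.2857, -3.4286, -2.8571).
‖u_2‖ = 5.0143, so e_2 = (-0.4558, -0.6838, -0.5698).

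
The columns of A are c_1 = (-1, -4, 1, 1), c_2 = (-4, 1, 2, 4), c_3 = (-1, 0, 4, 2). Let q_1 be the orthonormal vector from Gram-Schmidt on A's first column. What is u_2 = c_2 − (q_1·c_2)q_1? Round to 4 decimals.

c_1 = (-1, -4, 1, 1); ‖c_1‖ = 4.3589, so q_1 = (-0.2294, -0.9177, 0.2294, 0.2294).
q_1·c_2 = (-0.2294)·(-4) + (-0.9177)·1 + 0.2294·2 + 0.2294·4 = 1.3765.
u_2 = c_2 − 1.3765·q_1 = (-3.6842, 2.2632, 1.6842, 3.6842).

u_2 = (-3.6842, 2.2632, 1.6842, 3.6842)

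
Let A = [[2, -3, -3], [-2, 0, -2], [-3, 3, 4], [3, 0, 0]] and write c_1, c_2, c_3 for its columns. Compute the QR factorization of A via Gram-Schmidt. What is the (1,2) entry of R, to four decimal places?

c_1 = (2, -2, -3, 3); ‖c_1‖ = 5.0990, so e_1 = (0.3922, -0.3922, -0.5883, 0.5883).
r_{12} = e_1·c_2 = -2.9417.

r_{12} = -2.9417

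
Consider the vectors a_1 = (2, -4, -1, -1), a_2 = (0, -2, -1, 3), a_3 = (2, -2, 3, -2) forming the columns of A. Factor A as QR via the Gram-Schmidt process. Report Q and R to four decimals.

q_1 = a_1/‖a_1‖ = (2, -4, -1, -1)/4.6904 = (0.4264, -0.8528, -0.2132, -0.2132).
r_{12} = q_1·a_2 = 1.2792.
u_2 = a_2 − 1.2792·q_1 = (-0.5455, -0.9091, -0.7273, 3.2727).
‖u_2‖ = 3.5162, so q_2 = (-0.1551, -0.2585, -0.2068, 0.9308).
r_{13} = q_1·a_3 = 2.3452; r_{23} = q_2·a_3 = -2.2752.
u_3 = a_3 − 2.3452·q_1 + 2.2752·q_2 = (0.6471, -0.5882, 3.0294, 0.6176).
‖u_3‖ = 3.2130, so q_3 = (0.2014, -0.1831, 0.9429, 0.1922).

Q = [[0.4264, -0.1551, 0.2014], [-0.8528, -0.2585, -0.1831], [-0.2132, -0.2068, 0.9429], [-0.2132, 0.9308, 0.1922]], R = [[4.6904, 1.2792, 2.3452], [0.0000, 3.5162, -2.2752], [0.0000, 0.0000, 3.2130]]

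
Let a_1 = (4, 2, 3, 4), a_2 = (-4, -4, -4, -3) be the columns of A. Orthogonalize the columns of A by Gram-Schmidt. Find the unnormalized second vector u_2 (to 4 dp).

e_1 = a_1/‖a_1‖ = (4, 2, 3, 4)/6.7082 = (0.5963, 0.2981, 0.4472, 0.5963).
r_{12} = e_1·a_2 = -7.1554.
u_2 = a_2 + 7.1554·e_1 = (0.2667, -1.8667, -0.8000, 1.2667).

u_2 = (0.2667, -1.8667, -0.8000, 1.2667)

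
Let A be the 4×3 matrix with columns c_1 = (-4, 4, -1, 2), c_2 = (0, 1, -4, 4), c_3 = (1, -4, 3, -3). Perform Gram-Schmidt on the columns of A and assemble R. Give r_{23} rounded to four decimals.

q_1 = c_1/‖c_1‖ = (-4, 4, -1, 2)/6.0828 = (-0.6576, 0.6576, -0.1644, 0.3288).
r_{12} = q_1·c_2 = 2.6304.
u_2 = c_2 − 2.6304·q_1 = (1.7297, -0.7297, -3.5676, 3.1351).
‖u_2‖ = 5.1070, so q_2 = (0.3387, -0.1429, -0.6986, 0.6139).
r_{23} = q_2·c_3 = -3.0271.

r_{23} = -3.0271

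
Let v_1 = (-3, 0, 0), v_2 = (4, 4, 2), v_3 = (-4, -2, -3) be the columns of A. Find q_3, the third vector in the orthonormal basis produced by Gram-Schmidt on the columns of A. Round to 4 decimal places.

q_3 = (0.0000, 0.4472, -0.8944)

v_1 = (-3, 0, 0); ‖v_1‖ = 3.0000, so q_1 = (-1.0000, 0.0000, 0.0000).
q_1·v_2 = (-1.0000)·4 + 0.0000·4 + 0.0000·2 = -4.0000.
u_2 = v_2 + 4.0000·q_1 = (0.0000, 4.0000, 2.0000).
‖u_2‖ = 4.4721, so q_2 = (0.0000, 0.8944, 0.4472).
q_1·v_3 = (-1.0000)·(-4) + 0.0000·(-2) + 0.0000·(-3) = 4.0000; q_2·v_3 = 0.0000·(-4) + 0.8944·(-2) + 0.4472·(-3) = -3.1305.
u_3 = v_3 − 4.0000·q_1 + 3.1305·q_2 = (0.0000, 0.8000, -1.6000).
‖u_3‖ = 1.7889, so q_3 = (0.0000, 0.4472, -0.8944).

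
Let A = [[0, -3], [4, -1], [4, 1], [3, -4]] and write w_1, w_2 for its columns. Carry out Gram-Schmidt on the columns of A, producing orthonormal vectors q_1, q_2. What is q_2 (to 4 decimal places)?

w_1 = (0, 4, 4, 3); ‖w_1‖ = 6.4031, so q_1 = (0.0000, 0.6247, 0.6247, 0.4685).
q_1·w_2 = 0.0000·(-3) + 0.6247·(-1) + 0.6247·1 + 0.4685·(-4) = -1.8741.
u_2 = w_2 + 1.8741·q_1 = (-3.0000, 0.1707, 2.1707, -3.1220).
‖u_2‖ = 4.8464, so q_2 = (-0.6190, 0.0352, 0.4479, -0.6442).

q_2 = (-0.6190, 0.0352, 0.4479, -0.6442)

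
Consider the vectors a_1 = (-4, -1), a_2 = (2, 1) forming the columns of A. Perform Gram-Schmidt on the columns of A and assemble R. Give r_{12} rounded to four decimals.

r_{12} = -2.1828

q_1 = a_1/‖a_1‖ = (-4, -1)/4.1231 = (-0.9701, -0.2425).
r_{12} = q_1·a_2 = -2.1828.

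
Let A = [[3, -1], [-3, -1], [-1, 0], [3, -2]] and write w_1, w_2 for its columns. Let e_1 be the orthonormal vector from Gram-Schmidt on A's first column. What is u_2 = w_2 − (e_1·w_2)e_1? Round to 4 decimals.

w_1 = (3, -3, -1, 3); ‖w_1‖ = 5.2915, so e_1 = (0.5669, -0.5669, -0.1890, 0.5669).
e_1·w_2 = 0.5669·(-1) + (-0.5669)·(-1) + (-0.1890)·0 + 0.5669·(-2) = -1.1339.
u_2 = w_2 + 1.1339·e_1 = (-0.3571, -1.6429, -0.2143, -1.3571).

u_2 = (-0.3571, -1.6429, -0.2143, -1.3571)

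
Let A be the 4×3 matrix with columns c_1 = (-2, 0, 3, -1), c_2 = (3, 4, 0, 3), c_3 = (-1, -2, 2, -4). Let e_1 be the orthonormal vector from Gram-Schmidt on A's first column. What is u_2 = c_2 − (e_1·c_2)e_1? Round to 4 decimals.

c_1 = (-2, 0, 3, -1); ‖c_1‖ = 3.7417, so e_1 = (-0.5345, 0.0000, 0.8018, -0.2673).
e_1·c_2 = (-0.5345)·3 + 0.0000·4 + 0.8018·0 + (-0.2673)·3 = -2.4054.
u_2 = c_2 + 2.4054·e_1 = (1.7143, 4.0000, 1.9286, 2.3571).

u_2 = (1.7143, 4.0000, 1.9286, 2.3571)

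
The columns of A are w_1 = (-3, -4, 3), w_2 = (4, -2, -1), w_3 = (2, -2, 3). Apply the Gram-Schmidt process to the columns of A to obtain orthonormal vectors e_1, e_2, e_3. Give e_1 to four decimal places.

e_1 = (-0.5145, -0.6860, 0.5145)

e_1 = w_1/‖w_1‖ = (-3, -4, 3)/5.8310 = (-0.5145, -0.6860, 0.5145).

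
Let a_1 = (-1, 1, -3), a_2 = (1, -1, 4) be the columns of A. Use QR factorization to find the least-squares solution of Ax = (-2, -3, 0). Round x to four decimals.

x = (-2.0000, -1.5000)

a_1 = (-1, 1, -3); ‖a_1‖ = 3.3166, so q_1 = (-0.3015, 0.3015, -0.9045).
q_1·a_2 = (-0.3015)·1 + 0.3015·(-1) + (-0.9045)·4 = -4.2212.
u_2 = a_2 + 4.2212·q_1 = (-0.2727, 0.2727, 0.1818).
‖u_2‖ = 0.4264, so q_2 = (-0.6396, 0.6396, 0.4264).
Qᵀb = (-0.3015, -0.6396).
Back-substitute: x_2 = -0.6396/0.4264 = -1.5000.
x_1 = (-0.3015 + 4.2212·(-1.5000))/3.3166 = -2.0000.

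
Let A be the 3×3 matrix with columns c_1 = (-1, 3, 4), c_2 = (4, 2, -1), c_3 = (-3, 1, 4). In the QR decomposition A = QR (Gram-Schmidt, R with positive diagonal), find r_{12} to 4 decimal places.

c_1 = (-1, 3, 4); ‖c_1‖ = 5.0990, so e_1 = (-0.1961, 0.5883, 0.7845).
r_{12} = e_1·c_2 = -0.3922.

r_{12} = -0.3922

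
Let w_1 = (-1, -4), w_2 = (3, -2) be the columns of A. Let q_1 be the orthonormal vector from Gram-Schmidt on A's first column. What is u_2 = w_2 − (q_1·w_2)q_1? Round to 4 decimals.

u_2 = (3.2941, -0.8235)

q_1 = w_1/‖w_1‖ = (-1, -4)/4.1231 = (-0.2425, -0.9701).
r_{12} = q_1·w_2 = 1.2127.
u_2 = w_2 − 1.2127·q_1 = (3.2941, -0.8235).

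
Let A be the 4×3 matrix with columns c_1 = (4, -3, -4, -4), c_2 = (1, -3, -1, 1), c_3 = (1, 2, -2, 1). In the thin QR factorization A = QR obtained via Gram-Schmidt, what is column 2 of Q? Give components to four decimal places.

c_1 = (4, -3, -4, -4); ‖c_1‖ = 7.5498, so e_1 = (0.5298, -0.3974, -0.5298, -0.5298).
e_1·c_2 = 0.5298·1 + (-0.3974)·(-3) + (-0.5298)·(-1) + (-0.5298)·1 = 1.7219.
u_2 = c_2 − 1.7219·e_1 = (0.0877, -2.3158, -0.0877, 1.9123).
‖u_2‖ = 3.0058, so e_2 = (0.0292, -0.7704, -0.0292, 0.6362).

e_2 = (0.0292, -0.7704, -0.0292, 0.6362)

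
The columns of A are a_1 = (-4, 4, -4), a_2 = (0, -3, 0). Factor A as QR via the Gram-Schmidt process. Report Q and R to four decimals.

Q = [[-0.5774, -0.4082], [0.5774, -0.8165], [-0.5774, -0.4082]], R = [[6.9282, -1.7321], [0.0000, 2.4495]]

a_1 = (-4, 4, -4); ‖a_1‖ = 6.9282, so q_1 = (-0.5774, 0.5774, -0.5774).
q_1·a_2 = (-0.5774)·0 + 0.5774·(-3) + (-0.5774)·0 = -1.7321.
u_2 = a_2 + 1.7321·q_1 = (-1.0000, -2.0000, -1.0000).
‖u_2‖ = 2.4495, so q_2 = (-0.4082, -0.8165, -0.4082).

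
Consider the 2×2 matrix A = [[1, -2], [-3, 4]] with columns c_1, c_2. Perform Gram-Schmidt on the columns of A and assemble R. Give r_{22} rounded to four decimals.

r_{22} = 0.6325

c_1 = (1, -3); ‖c_1‖ = 3.1623, so e_1 = (0.3162, -0.9487).
e_1·c_2 = 0.3162·(-2) + (-0.9487)·4 = -4.4272.
u_2 = c_2 + 4.4272·e_1 = (-0.6000, -0.2000).
r_{22} = ‖u_2‖ = 0.6325.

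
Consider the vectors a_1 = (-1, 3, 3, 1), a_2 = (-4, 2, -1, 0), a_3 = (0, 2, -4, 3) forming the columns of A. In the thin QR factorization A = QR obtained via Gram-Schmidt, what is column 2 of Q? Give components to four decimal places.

q_2 = (-0.8475, 0.2206, -0.4760, -0.0813)

a_1 = (-1, 3, 3, 1); ‖a_1‖ = 4.4721, so q_1 = (-0.2236, 0.6708, 0.6708, 0.2236).
q_1·a_2 = (-0.2236)·(-4) + 0.6708·2 + 0.6708·(-1) + 0.2236·0 = 1.5652.
u_2 = a_2 − 1.5652·q_1 = (-3.6500, 0.9500, -2.0500, -0.3500).
‖u_2‖ = 4.3070, so q_2 = (-0.8475, 0.2206, -0.4760, -0.0813).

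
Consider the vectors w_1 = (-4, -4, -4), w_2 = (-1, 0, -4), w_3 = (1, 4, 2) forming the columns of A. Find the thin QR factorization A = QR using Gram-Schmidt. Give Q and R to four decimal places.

w_1 = (-4, -4, -4); ‖w_1‖ = 6.9282, so e_1 = (-0.5774, -0.5774, -0.5774).
e_1·w_2 = (-0.5774)·(-1) + (-0.5774)·0 + (-0.5774)·(-4) = 2.8868.
u_2 = w_2 − 2.8868·e_1 = (0.6667, 1.6667, -2.3333).
‖u_2‖ = 2.9439, so e_2 = (0.2265, 0.5661, -0.7926).
e_1·w_3 = (-0.5774)·1 + (-0.5774)·4 + (-0.5774)·2 = -4.0415; e_2·w_3 = 0.2265·1 + 0.5661·4 + (-0.7926)·2 = 0.9058.
u_3 = w_3 + 4.0415·e_1 − 0.9058·e_2 = (-1.5385, 1.1538, 0.3846).
‖u_3‖ = 1.9612, so e_3 = (-0.7845, 0.5883, 0.1961).

Q = [[-0.5774, 0.2265, -0.7845], [-0.5774, 0.5661, 0.5883], [-0.5774, -0.7926, 0.1961]], R = [[6.9282, 2.8868, -4.0415], [0.0000, 2.9439, 0.9058], [0.0000, 0.0000, 1.9612]]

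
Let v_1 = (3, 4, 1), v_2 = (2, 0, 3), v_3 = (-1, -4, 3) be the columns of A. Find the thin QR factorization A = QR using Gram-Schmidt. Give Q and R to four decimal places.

Q = [[0.5883, 0.3058, -0.7485], [0.7845, -0.4404, 0.4366], [0.1961, 0.8441, 0.4990]], R = [[5.0990, 1.7650, -3.1379], [0.0000, 3.1440, 3.9881], [0.0000, 0.0000, 0.4990]]

v_1 = (3, 4, 1); ‖v_1‖ = 5.0990, so e_1 = (0.5883, 0.7845, 0.1961).
e_1·v_2 = 0.5883·2 + 0.7845·0 + 0.1961·3 = 1.7650.
u_2 = v_2 − 1.7650·e_1 = (0.9615, -1.3846, 2.6538).
‖u_2‖ = 3.1440, so e_2 = (0.3058, -0.4404, 0.8441).
e_1·v_3 = 0.5883·(-1) + 0.7845·(-4) + 0.1961·3 = -3.1379; e_2·v_3 = 0.3058·(-1) + (-0.4404)·(-4) + 0.8441·3 = 3.9881.
u_3 = v_3 + 3.1379·e_1 − 3.9881·e_2 = (-0.3735, 0.2179, 0.2490).
‖u_3‖ = 0.4990, so e_3 = (-0.7485, 0.4366, 0.4990).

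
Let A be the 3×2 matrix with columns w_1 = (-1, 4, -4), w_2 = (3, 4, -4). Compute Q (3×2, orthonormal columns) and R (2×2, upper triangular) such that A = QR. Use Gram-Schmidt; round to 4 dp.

Q = [[-0.1741, 0.9847], [0.6963, 0.1231], [-0.6963, -0.1231]], R = [[5.7446, 5.0483], [0.0000, 3.9389]]

w_1 = (-1, 4, -4); ‖w_1‖ = 5.7446, so q_1 = (-0.1741, 0.6963, -0.6963).
q_1·w_2 = (-0.1741)·3 + 0.6963·4 + (-0.6963)·(-4) = 5.0483.
u_2 = w_2 − 5.0483·q_1 = (3.8788, 0.4848, -0.4848).
‖u_2‖ = 3.9389, so q_2 = (0.9847, 0.1231, -0.1231).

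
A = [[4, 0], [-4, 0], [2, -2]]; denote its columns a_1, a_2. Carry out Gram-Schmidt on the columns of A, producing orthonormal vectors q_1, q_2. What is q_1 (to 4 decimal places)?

a_1 = (4, -4, 2); ‖a_1‖ = 6.0000, so q_1 = (0.6667, -0.6667, 0.3333).

q_1 = (0.6667, -0.6667, 0.3333)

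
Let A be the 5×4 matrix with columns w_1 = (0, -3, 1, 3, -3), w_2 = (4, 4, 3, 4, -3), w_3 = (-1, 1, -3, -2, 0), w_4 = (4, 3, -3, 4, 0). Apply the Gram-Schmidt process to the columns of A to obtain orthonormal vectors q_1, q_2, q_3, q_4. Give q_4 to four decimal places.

w_1 = (0, -3, 1, 3, -3); ‖w_1‖ = 5.2915, so q_1 = (0.0000, -0.5669, 0.1890, 0.5669, -0.5669).
q_1·w_2 = 0.0000·4 + (-0.5669)·4 + 0.1890·3 + 0.5669·4 + (-0.5669)·(-3) = 2.2678.
u_2 = w_2 − 2.2678·q_1 = (4.0000, 5.2857, 2.5714, 2.7143, -1.7143).
‖u_2‖ = 7.8011, so q_2 = (0.5127, 0.6776, 0.3296, 0.3479, -0.2197).
q_1·w_3 = 0.0000·(-1) + (-0.5669)·1 + 0.1890·(-3) + 0.5669·(-2) + (-0.5669)·0 = -2.2678; q_2·w_3 = 0.5127·(-1) + 0.6776·1 + 0.3296·(-3) + 0.3479·(-2) + (-0.2197)·0 = -1.5199.
u_3 = w_3 + 2.2678·q_1 + 1.5199·q_2 = (-0.2207, 0.7441, -2.0704, -0.1854, -1.6197).
‖u_3‖ = 2.7472, so q_3 = (-0.0803, 0.2709, -0.7537, -0.0675, -0.5896).
q_1·w_4 = 0.0000·4 + (-0.5669)·3 + 0.1890·(-3) + 0.5669·4 + (-0.5669)·0 = 0.0000; q_2·w_4 = 0.5127·4 + 0.6776·3 + 0.3296·(-3) + 0.3479·4 + (-0.2197)·0 = 4.4865; q_3·w_4 = (-0.0803)·4 + 0.2709·3 + (-0.7537)·(-3) + (-0.0675)·4 + (-0.5896)·0 = 2.4823.
u_4 = w_4 + 0.0000·q_1 − 4.4865·q_2 − 2.4823·q_3 = (1.8989, -0.7123, -2.6081, 2.6065, 2.4495).
‖u_4‖ = 4.8692, so q_4 = (0.3900, -0.1463, -0.5356, 0.5353, 0.5031).

q_4 = (0.3900, -0.1463, -0.5356, 0.5353, 0.5031)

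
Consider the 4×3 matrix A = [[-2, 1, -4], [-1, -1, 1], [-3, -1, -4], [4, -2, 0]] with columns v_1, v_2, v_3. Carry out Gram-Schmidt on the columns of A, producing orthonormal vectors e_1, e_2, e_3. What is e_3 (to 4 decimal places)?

e_1 = v_1/‖v_1‖ = (-2, -1, -3, 4)/5.4772 = (-0.3651, -0.1826, -0.5477, 0.7303).
r_{12} = e_1·v_2 = -1.0954.
u_2 = v_2 + 1.0954·e_1 = (0.6000, -1.2000, -1.6000, -1.2000).
‖u_2‖ = 2.4083, so e_2 = (0.2491, -0.4983, -0.6644, -0.4983).
r_{13} = e_1·v_3 = 3.4689; r_{23} = e_2·v_3 = 1.1626.
u_3 = v_3 − 3.4689·e_1 − 1.1626·e_2 = (-3.0230, 2.2126, -1.3276, -1.9540).
‖u_3‖ = 4.4289, so e_3 = (-0.6826, 0.4996, -0.2998, -0.4412).

e_3 = (-0.6826, 0.4996, -0.2998, -0.4412)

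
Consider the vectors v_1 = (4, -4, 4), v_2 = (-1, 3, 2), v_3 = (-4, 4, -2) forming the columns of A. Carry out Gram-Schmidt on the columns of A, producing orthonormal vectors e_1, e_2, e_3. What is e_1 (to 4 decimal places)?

e_1 = (0.5774, -0.5774, 0.5774)

v_1 = (4, -4, 4); ‖v_1‖ = 6.9282, so e_1 = (0.5774, -0.5774, 0.5774).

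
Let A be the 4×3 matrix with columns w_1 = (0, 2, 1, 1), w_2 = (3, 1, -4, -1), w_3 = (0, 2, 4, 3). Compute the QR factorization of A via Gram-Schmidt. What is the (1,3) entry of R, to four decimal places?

r_{13} = 4.4907

e_1 = w_1/‖w_1‖ = (0, 2, 1, 1)/2.4495 = (0.0000, 0.8165, 0.4082, 0.4082).
r_{13} = e_1·w_3 = 4.4907.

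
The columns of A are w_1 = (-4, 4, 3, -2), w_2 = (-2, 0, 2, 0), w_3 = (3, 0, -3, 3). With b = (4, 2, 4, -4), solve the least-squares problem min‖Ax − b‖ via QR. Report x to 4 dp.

q_1 = w_1/‖w_1‖ = (-4, 4, 3, -2)/6.7082 = (-0.5963, 0.5963, 0.4472, -0.2981).
r_{12} = q_1·w_2 = 2.0870.
u_2 = w_2 − 2.0870·q_1 = (-0.7556, -1.2444, 1.0667, 0.6222).
‖u_2‖ = 1.9090, so q_2 = (-0.3958, -0.6519, 0.5587, 0.3259).
r_{13} = q_1·w_3 = -4.0249; r_{23} = q_2·w_3 = -1.8858.
u_3 = w_3 + 4.0249·q_1 + 1.8858·q_2 = (-0.1463, 1.1707, -0.1463, 2.4146).
‖u_3‖ = 2.6914, so q_3 = (-0.0544, 0.4350, -0.0544, 0.8971).
Qᵀb = (1.7889, -1.9556, -3.1536).
Back-substitute: x_3 = -3.1536/2.6914 = -1.1717.
x_2 = (-1.9556 + 1.8858·(-1.1717))/1.9090 = -2.1818.
x_1 = (1.7889 − 2.0870·(-2.1818) + 4.0249·(-1.1717))/6.7082 = 0.2424.

x = (0.2424, -2.1818, -1.1717)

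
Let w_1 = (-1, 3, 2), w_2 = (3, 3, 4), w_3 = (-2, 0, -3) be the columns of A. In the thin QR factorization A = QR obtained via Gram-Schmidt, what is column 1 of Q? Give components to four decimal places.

e_1 = w_1/‖w_1‖ = (-1, 3, 2)/3.7417 = (-0.2673, 0.8018, 0.5345).

e_1 = (-0.2673, 0.8018, 0.5345)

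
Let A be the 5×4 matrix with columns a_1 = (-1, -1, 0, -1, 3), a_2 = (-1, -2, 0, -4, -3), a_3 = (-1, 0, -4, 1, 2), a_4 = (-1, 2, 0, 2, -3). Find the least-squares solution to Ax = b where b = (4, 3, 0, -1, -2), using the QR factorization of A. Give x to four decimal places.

x = (-2.1180, -0.2405, -0.0825, -1.1191)

q_1 = a_1/‖a_1‖ = (-1, -1, 0, -1, 3)/3.4641 = (-0.2887, -0.2887, 0.0000, -0.2887, 0.8660).
r_{12} = q_1·a_2 = -0.5774.
u_2 = a_2 + 0.5774·q_1 = (-1.1667, -2.1667, 0.0000, -4.1667, -2.5000).
‖u_2‖ = 5.4467, so q_2 = (-0.2142, -0.3978, 0.0000, -0.7650, -0.4590).
r_{13} = q_1·a_3 = 1.7321; r_{23} = q_2·a_3 = -1.4688.
u_3 = a_3 − 1.7321·q_1 + 1.4688·q_2 = (-0.8146, -0.0843, -4.0000, 0.3764, -0.1742).
‖u_3‖ = 4.1040, so q_3 = (-0.1985, -0.0205, -0.9747, 0.0917, -0.0424).
r_{14} = q_1·a_4 = -3.4641; r_{24} = q_2·a_4 = -0.7344; r_{34} = q_3·a_4 = 0.4682.
u_4 = a_4 + 3.4641·q_1 + 0.7344·q_2 − 0.4682·q_3 = (-2.0644, 0.7175, 0.4563, 0.3953, -0.3172).
‖u_4‖ = 2.2894, so q_4 = (-0.9017, 0.3134, 0.1993, 0.1726, -0.1386).
Qᵀb = (-3.4641, -0.3672, -0.8624, -2.5622).
Back-substitute: x_4 = -2.5622/2.2894 = -1.1191.
x_3 = (-0.8624 − 0.4682·(-1.1191))/4.1040 = -0.0825.
x_2 = (-0.3672 + 1.4688·(-0.0825) + 0.7344·(-1.1191))/5.4467 = -0.2405.
x_1 = (-3.4641 + 0.5774·(-0.2405) − 1.7321·(-0.0825) + 3.4641·(-1.1191))/3.4641 = -2.1180.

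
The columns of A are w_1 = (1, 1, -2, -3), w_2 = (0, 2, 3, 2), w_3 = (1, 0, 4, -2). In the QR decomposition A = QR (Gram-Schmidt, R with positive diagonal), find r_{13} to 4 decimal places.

e_1 = w_1/‖w_1‖ = (1, 1, -2, -3)/3.8730 = (0.2582, 0.2582, -0.5164, -0.7746).
r_{13} = e_1·w_3 = -0.2582.

r_{13} = -0.2582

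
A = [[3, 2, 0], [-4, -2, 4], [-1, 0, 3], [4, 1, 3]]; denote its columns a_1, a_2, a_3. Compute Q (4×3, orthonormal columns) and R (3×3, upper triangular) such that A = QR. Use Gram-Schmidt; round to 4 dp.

Q = [[0.4629, 0.6299, 0.2955], [-0.6172, -0.2520, 0.5299], [-0.1543, 0.3780, 0.6420], [0.6172, -0.6299, 0.4688]], R = [[6.4807, 2.7775, -1.0801], [0.0000, 1.1339, -1.7638], [0.0000, 0.0000, 5.4518]]

a_1 = (3, -4, -1, 4); ‖a_1‖ = 6.4807, so e_1 = (0.4629, -0.6172, -0.1543, 0.6172).
e_1·a_2 = 0.4629·2 + (-0.6172)·(-2) + (-0.1543)·0 + 0.6172·1 = 2.7775.
u_2 = a_2 − 2.7775·e_1 = (0.7143, -0.2857, 0.4286, -0.7143).
‖u_2‖ = 1.1339, so e_2 = (0.6299, -0.2520, 0.3780, -0.6299).
e_1·a_3 = 0.4629·0 + (-0.6172)·4 + (-0.1543)·3 + 0.6172·3 = -1.0801; e_2·a_3 = 0.6299·0 + (-0.2520)·4 + 0.3780·3 + (-0.6299)·3 = -1.7638.
u_3 = a_3 + 1.0801·e_1 + 1.7638·e_2 = (1.6111, 2.8889, 3.5000, 2.5556).
‖u_3‖ = 5.4518, so e_3 = (0.2955, 0.5299, 0.6420, 0.4688).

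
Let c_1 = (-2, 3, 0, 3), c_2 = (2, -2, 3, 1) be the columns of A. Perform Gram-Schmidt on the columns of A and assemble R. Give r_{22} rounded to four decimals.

q_1 = c_1/‖c_1‖ = (-2, 3, 0, 3)/4.6904 = (-0.4264, 0.6396, 0.0000, 0.6396).
r_{12} = q_1·c_2 = -1.4924.
u_2 = c_2 + 1.4924·q_1 = (1.3636, -1.0455, 3.0000, 1.9545).
r_{22} = ‖u_2‖ = 3.9715.

r_{22} = 3.9715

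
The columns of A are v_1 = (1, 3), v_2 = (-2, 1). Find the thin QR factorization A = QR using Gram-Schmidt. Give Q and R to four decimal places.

e_1 = v_1/‖v_1‖ = (1, 3)/3.1623 = (0.3162, 0.9487).
r_{12} = e_1·v_2 = 0.3162.
u_2 = v_2 − 0.3162·e_1 = (-2.1000, 0.7000).
‖u_2‖ = 2.2136, so e_2 = (-0.9487, 0.3162).

Q = [[0.3162, -0.9487], [0.9487, 0.3162]], R = [[3.1623, 0.3162], [0.0000, 2.2136]]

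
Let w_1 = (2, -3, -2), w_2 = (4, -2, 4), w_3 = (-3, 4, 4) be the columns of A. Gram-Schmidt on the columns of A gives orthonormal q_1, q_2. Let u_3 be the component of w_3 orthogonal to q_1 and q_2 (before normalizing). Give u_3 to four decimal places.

u_3 = (-0.4444, -0.4444, 0.2222)

q_1 = w_1/‖w_1‖ = (2, -3, -2)/4.1231 = (0.4851, -0.7276, -0.4851).
r_{12} = q_1·w_2 = 1.4552.
u_2 = w_2 − 1.4552·q_1 = (3.2941, -0.9412, 4.7059).
‖u_2‖ = 5.8209, so q_2 = (0.5659, -0.1617, 0.8085).
r_{13} = q_1·w_3 = -6.3059; r_{23} = q_2·w_3 = 0.8893.
u_3 = w_3 + 6.3059·q_1 − 0.8893·q_2 = (-0.4444, -0.4444, 0.2222).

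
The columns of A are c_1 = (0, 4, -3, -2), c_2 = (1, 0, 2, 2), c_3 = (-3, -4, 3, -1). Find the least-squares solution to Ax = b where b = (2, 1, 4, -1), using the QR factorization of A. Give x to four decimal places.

x = (1.0138, 1.9379, 0.6966)

c_1 = (0, 4, -3, -2); ‖c_1‖ = 5.3852, so e_1 = (0.0000, 0.7428, -0.5571, -0.3714).
e_1·c_2 = 0.0000·1 + 0.7428·0 + (-0.5571)·2 + (-0.3714)·2 = -1.8570.
u_2 = c_2 + 1.8570·e_1 = (1.0000, 1.3793, 0.9655, 1.3103).
‖u_2‖ = 2.3562, so e_2 = (0.4244, 0.5854, 0.4098, 0.5561).
e_1·c_3 = 0.0000·(-3) + 0.7428·(-4) + (-0.5571)·3 + (-0.3714)·(-1) = -4.2710; e_2·c_3 = 0.4244·(-3) + 0.5854·(-4) + 0.4098·3 + 0.5561·(-1) = -2.9416.
u_3 = c_3 + 4.2710·e_1 + 2.9416·e_2 = (-1.7516, 0.8944, 1.8261, -0.9503).
‖u_3‖ = 2.8470, so e_3 = (-0.6152, 0.3142, 0.6414, -0.3338).
Qᵀb = (-1.1142, 2.5172, 1.9831).
Back-substitute: x_3 = 1.9831/2.8470 = 0.6966.
x_2 = (2.5172 + 2.9416·0.6966)/2.3562 = 1.9379.
x_1 = (-1.1142 + 1.8570·1.9379 + 4.2710·0.6966)/5.3852 = 1.0138.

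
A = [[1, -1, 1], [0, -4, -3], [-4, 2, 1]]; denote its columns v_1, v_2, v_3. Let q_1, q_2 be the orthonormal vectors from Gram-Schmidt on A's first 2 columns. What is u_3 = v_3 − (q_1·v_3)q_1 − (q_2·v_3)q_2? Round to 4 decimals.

q_1 = v_1/‖v_1‖ = (1, 0, -4)/4.1231 = (0.2425, 0.0000, -0.9701).
r_{12} = q_1·v_2 = -2.1828.
u_2 = v_2 + 2.1828·q_1 = (-0.4706, -4.0000, -0.1176).
‖u_2‖ = 4.0293, so q_2 = (-0.1168, -0.9927, -0.0292).
r_{13} = q_1·v_3 = -0.7276; r_{23} = q_2·v_3 = 2.8322.
u_3 = v_3 + 0.7276·q_1 − 2.8322·q_2 = (1.5072, -0.1884, 0.3768).

u_3 = (1.5072, -0.1884, 0.3768)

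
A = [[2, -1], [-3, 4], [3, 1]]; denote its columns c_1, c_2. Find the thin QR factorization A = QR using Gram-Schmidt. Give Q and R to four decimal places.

Q = [[0.4264, 0.0000], [-0.6396, 0.7071], [0.6396, 0.7071]], R = [[4.6904, -2.3452], [0.0000, 3.5355]]

e_1 = c_1/‖c_1‖ = (2, -3, 3)/4.6904 = (0.4264, -0.6396, 0.6396).
r_{12} = e_1·c_2 = -2.3452.
u_2 = c_2 + 2.3452·e_1 = (0.0000, 2.5000, 2.5000).
‖u_2‖ = 3.5355, so e_2 = (0.0000, 0.7071, 0.7071).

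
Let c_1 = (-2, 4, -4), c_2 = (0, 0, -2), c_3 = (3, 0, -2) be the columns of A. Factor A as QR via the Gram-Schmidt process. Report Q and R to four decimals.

Q = [[-0.3333, 0.2981, 0.8944], [0.6667, -0.5963, 0.4472], [-0.6667, -0.7454, 0.0000]], R = [[6.0000, 1.3333, 0.3333], [0.0000, 1.4907, 2.3851], [0.0000, 0.0000, 2.6833]]

e_1 = c_1/‖c_1‖ = (-2, 4, -4)/6.0000 = (-0.3333, 0.6667, -0.6667).
r_{12} = e_1·c_2 = 1.3333.
u_2 = c_2 − 1.3333·e_1 = (0.4444, -0.8889, -1.1111).
‖u_2‖ = 1.4907, so e_2 = (0.2981, -0.5963, -0.7454).
r_{13} = e_1·c_3 = 0.3333; r_{23} = e_2·c_3 = 2.3851.
u_3 = c_3 − 0.3333·e_1 − 2.3851·e_2 = (2.4000, 1.2000, 0.0000).
‖u_3‖ = 2.6833, so e_3 = (0.8944, 0.4472, 0.0000).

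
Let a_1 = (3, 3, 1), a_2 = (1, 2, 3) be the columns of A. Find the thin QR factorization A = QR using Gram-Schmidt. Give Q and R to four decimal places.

Q = [[0.6882, -0.3531], [0.6882, 0.0415], [0.2294, 0.9347]], R = [[4.3589, 2.7530], [0.0000, 2.5340]]

a_1 = (3, 3, 1); ‖a_1‖ = 4.3589, so q_1 = (0.6882, 0.6882, 0.2294).
q_1·a_2 = 0.6882·1 + 0.6882·2 + 0.2294·3 = 2.7530.
u_2 = a_2 − 2.7530·q_1 = (-0.8947, 0.1053, 2.3684).
‖u_2‖ = 2.5340, so q_2 = (-0.3531, 0.0415, 0.9347).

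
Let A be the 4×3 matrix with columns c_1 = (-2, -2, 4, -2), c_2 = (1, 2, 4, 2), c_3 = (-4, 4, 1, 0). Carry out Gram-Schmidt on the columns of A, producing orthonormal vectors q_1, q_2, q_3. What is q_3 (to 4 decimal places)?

c_1 = (-2, -2, 4, -2); ‖c_1‖ = 5.2915, so q_1 = (-0.3780, -0.3780, 0.7559, -0.3780).
q_1·c_2 = (-0.3780)·1 + (-0.3780)·2 + 0.7559·4 + (-0.3780)·2 = 1.1339.
u_2 = c_2 − 1.1339·q_1 = (1.4286, 2.4286, 3.1429, 2.4286).
‖u_2‖ = 4.8697, so q_2 = (0.2934, 0.4987, 0.6454, 0.4987).
q_1·c_3 = (-0.3780)·(-4) + (-0.3780)·4 + 0.7559·1 + (-0.3780)·0 = 0.7559; q_2·c_3 = 0.2934·(-4) + 0.4987·4 + 0.6454·1 + 0.4987·0 = 1.4668.
u_3 = c_3 − 0.7559·q_1 − 1.4668·q_2 = (-4.1446, 3.5542, -0.5181, -0.4458).
‖u_3‖ = 5.5025, so q_3 = (-0.7532, 0.6459, -0.0942, -0.0810).

q_3 = (-0.7532, 0.6459, -0.0942, -0.0810)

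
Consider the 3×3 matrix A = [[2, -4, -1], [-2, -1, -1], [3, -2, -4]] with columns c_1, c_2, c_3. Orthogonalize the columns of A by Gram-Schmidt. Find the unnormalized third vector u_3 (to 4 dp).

u_3 = (1.3474, -1.5399, -1.9249)

e_1 = c_1/‖c_1‖ = (2, -2, 3)/4.1231 = (0.4851, -0.4851, 0.7276).
r_{12} = e_1·c_2 = -2.9104.
u_2 = c_2 + 2.9104·e_1 = (-2.5882, -2.4118, 0.1176).
‖u_2‖ = 3.5397, so e_2 = (-0.7312, -0.6813, 0.0332).
r_{13} = e_1·c_3 = -2.9104; r_{23} = e_2·c_3 = 1.2796.
u_3 = c_3 + 2.9104·e_1 − 1.2796·e_2 = (1.3474, -1.5399, -1.9249).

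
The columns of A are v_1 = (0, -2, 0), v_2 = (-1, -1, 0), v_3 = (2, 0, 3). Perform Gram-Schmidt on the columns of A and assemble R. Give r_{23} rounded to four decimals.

r_{23} = -2.0000

v_1 = (0, -2, 0); ‖v_1‖ = 2.0000, so q_1 = (0.0000, -1.0000, 0.0000).
q_1·v_2 = 0.0000·(-1) + (-1.0000)·(-1) + 0.0000·0 = 1.0000.
u_2 = v_2 − 1.0000·q_1 = (-1.0000, 0.0000, 0.0000).
‖u_2‖ = 1.0000, so q_2 = (-1.0000, 0.0000, 0.0000).
r_{23} = q_2·v_3 = -2.0000.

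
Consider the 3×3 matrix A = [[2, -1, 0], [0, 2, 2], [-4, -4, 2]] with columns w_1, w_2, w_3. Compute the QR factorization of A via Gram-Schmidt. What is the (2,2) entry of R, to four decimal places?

w_1 = (2, 0, -4); ‖w_1‖ = 4.4721, so e_1 = (0.4472, 0.0000, -0.8944).
e_1·w_2 = 0.4472·(-1) + 0.0000·2 + (-0.8944)·(-4) = 3.1305.
u_2 = w_2 − 3.1305·e_1 = (-2.4000, 2.0000, -1.2000).
r_{22} = ‖u_2‖ = 3.3466.

r_{22} = 3.3466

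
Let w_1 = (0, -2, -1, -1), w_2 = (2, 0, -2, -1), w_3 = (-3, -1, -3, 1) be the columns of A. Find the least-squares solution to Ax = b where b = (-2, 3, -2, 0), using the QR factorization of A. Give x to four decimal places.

w_1 = (0, -2, -1, -1); ‖w_1‖ = 2.4495, so e_1 = (0.0000, -0.8165, -0.4082, -0.4082).
e_1·w_2 = 0.0000·2 + (-0.8165)·0 + (-0.4082)·(-2) + (-0.4082)·(-1) = 1.2247.
u_2 = w_2 − 1.2247·e_1 = (2.0000, 1.0000, -1.5000, -0.5000).
‖u_2‖ = 2.7386, so e_2 = (0.7303, 0.3651, -0.5477, -0.1826).
e_1·w_3 = 0.0000·(-3) + (-0.8165)·(-1) + (-0.4082)·(-3) + (-0.4082)·1 = 1.6330; e_2·w_3 = 0.7303·(-3) + 0.3651·(-1) + (-0.5477)·(-3) + (-0.1826)·1 = -1.0954.
u_3 = w_3 − 1.6330·e_1 + 1.0954·e_2 = (-2.2000, 0.7333, -2.9333, 1.4667).
‖u_3‖ = 4.0166, so e_3 = (-0.5477, 0.1826, -0.7303, 0.3651).
Qᵀb = (-1.6330, 0.7303, 3.1038).
Back-substitute: x_3 = 3.1038/4.0166 = 0.7727.
x_2 = (0.7303 + 1.0954·0.7727)/2.7386 = 0.5758.
x_1 = (-1.6330 − 1.2247·0.5758 − 1.6330·0.7727)/2.4495 = -1.4697.

x = (-1.4697, 0.5758, 0.7727)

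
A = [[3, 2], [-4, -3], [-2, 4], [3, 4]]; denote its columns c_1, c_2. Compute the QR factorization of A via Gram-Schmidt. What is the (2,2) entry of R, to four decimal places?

r_{22} = 5.6801

q_1 = c_1/‖c_1‖ = (3, -4, -2, 3)/6.1644 = (0.4867, -0.6489, -0.3244, 0.4867).
r_{12} = q_1·c_2 = 3.5689.
u_2 = c_2 − 3.5689·q_1 = (0.2632, -0.6842, 5.1579, 2.2632).
r_{22} = ‖u_2‖ = 5.6801.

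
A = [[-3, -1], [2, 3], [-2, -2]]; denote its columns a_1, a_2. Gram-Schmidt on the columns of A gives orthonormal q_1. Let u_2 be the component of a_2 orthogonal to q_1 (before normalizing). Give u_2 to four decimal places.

q_1 = a_1/‖a_1‖ = (-3, 2, -2)/4.1231 = (-0.7276, 0.4851, -0.4851).
r_{12} = q_1·a_2 = 3.1530.
u_2 = a_2 − 3.1530·q_1 = (1.2941, 1.4706, -0.4706).

u_2 = (1.2941, 1.4706, -0.4706)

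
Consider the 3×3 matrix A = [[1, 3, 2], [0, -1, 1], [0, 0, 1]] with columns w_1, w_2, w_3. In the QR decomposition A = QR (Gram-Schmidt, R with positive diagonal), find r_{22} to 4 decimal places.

w_1 = (1, 0, 0); ‖w_1‖ = 1.0000, so e_1 = (1.0000, 0.0000, 0.0000).
e_1·w_2 = 1.0000·3 + 0.0000·(-1) + 0.0000·0 = 3.0000.
u_2 = w_2 − 3.0000·e_1 = (0.0000, -1.0000, 0.0000).
r_{22} = ‖u_2‖ = 1.0000.

r_{22} = 1.0000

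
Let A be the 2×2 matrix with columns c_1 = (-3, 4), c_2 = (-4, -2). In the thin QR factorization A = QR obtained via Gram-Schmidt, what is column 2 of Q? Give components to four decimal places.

q_2 = (-0.8000, -0.6000)

c_1 = (-3, 4); ‖c_1‖ = 5.0000, so q_1 = (-0.6000, 0.8000).
q_1·c_2 = (-0.6000)·(-4) + 0.8000·(-2) = 0.8000.
u_2 = c_2 − 0.8000·q_1 = (-3.5200, -2.6400).
‖u_2‖ = 4.4000, so q_2 = (-0.8000, -0.6000).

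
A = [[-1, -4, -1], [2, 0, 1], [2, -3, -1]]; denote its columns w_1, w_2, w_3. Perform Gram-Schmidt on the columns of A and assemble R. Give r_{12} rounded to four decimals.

q_1 = w_1/‖w_1‖ = (-1, 2, 2)/3.0000 = (-0.3333, 0.6667, 0.6667).
r_{12} = q_1·w_2 = -0.6667.

r_{12} = -0.6667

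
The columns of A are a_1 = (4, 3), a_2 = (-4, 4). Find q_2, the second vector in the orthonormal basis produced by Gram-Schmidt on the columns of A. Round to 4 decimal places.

q_2 = (-0.6000, 0.8000)

a_1 = (4, 3); ‖a_1‖ = 5.0000, so q_1 = (0.8000, 0.6000).
q_1·a_2 = 0.8000·(-4) + 0.6000·4 = -0.8000.
u_2 = a_2 + 0.8000·q_1 = (-3.3600, 4.4800).
‖u_2‖ = 5.6000, so q_2 = (-0.6000, 0.8000).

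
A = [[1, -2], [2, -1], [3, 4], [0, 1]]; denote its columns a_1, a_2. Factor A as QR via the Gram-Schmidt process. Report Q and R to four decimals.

Q = [[0.2673, -0.6159], [0.5345, -0.5133], [0.8018, 0.5475], [0.0000, 0.2395]], R = [[3.7417, 2.1381], [0.0000, 4.1748]]

e_1 = a_1/‖a_1‖ = (1, 2, 3, 0)/3.7417 = (0.2673, 0.5345, 0.8018, 0.0000).
r_{12} = e_1·a_2 = 2.1381.
u_2 = a_2 − 2.1381·e_1 = (-2.5714, -2.1429, 2.2857, 1.0000).
‖u_2‖ = 4.1748, so e_2 = (-0.6159, -0.5133, 0.5475, 0.2395).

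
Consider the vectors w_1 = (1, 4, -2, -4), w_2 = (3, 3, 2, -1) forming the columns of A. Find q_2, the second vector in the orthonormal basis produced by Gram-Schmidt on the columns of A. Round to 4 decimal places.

w_1 = (1, 4, -2, -4); ‖w_1‖ = 6.0828, so q_1 = (0.1644, 0.6576, -0.3288, -0.6576).
q_1·w_2 = 0.1644·3 + 0.6576·3 + (-0.3288)·2 + (-0.6576)·(-1) = 2.4660.
u_2 = w_2 − 2.4660·q_1 = (2.5946, 1.3784, 2.8108, 0.6216).
‖u_2‖ = 4.1133, so q_2 = (0.6308, 0.3351, 0.6834, 0.1511).

q_2 = (0.6308, 0.3351, 0.6834, 0.1511)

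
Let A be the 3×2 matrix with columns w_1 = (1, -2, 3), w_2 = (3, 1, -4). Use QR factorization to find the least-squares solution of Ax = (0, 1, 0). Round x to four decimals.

w_1 = (1, -2, 3); ‖w_1‖ = 3.7417, so q_1 = (0.2673, -0.5345, 0.8018).
q_1·w_2 = 0.2673·3 + (-0.5345)·1 + 0.8018·(-4) = -2.9399.
u_2 = w_2 + 2.9399·q_1 = (3.7857, -0.5714, -1.6429).
‖u_2‖ = 4.1662, so q_2 = (0.9087, -0.1372, -0.3943).
Qᵀb = (-0.5345, -0.1372).
Back-substitute: x_2 = -0.1372/4.1662 = -0.0329.
x_1 = (-0.5345 + 2.9399·(-0.0329))/3.7417 = -0.1687.

x = (-0.1687, -0.0329)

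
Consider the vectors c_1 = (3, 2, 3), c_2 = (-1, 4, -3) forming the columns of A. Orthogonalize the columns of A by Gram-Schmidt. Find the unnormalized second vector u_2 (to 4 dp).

c_1 = (3, 2, 3); ‖c_1‖ = 4.6904, so q_1 = (0.6396, 0.4264, 0.6396).
q_1·c_2 = 0.6396·(-1) + 0.4264·4 + 0.6396·(-3) = -0.8528.
u_2 = c_2 + 0.8528·q_1 = (-0.4545, 4.3636, -2.4545).

u_2 = (-0.4545, 4.3636, -2.4545)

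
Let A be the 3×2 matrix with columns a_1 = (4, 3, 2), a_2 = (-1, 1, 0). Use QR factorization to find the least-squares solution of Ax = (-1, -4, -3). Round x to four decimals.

x = (-0.8246, -1.9123)

a_1 = (4, 3, 2); ‖a_1‖ = 5.3852, so e_1 = (0.7428, 0.5571, 0.3714).
e_1·a_2 = 0.7428·(-1) + 0.5571·1 + 0.3714·0 = -0.1857.
u_2 = a_2 + 0.1857·e_1 = (-0.8621, 1.1034, 0.0690).
‖u_2‖ = 1.4020, so e_2 = (-0.6149, 0.7871, 0.0492).
Qᵀb = (-4.0853, -2.6810).
Back-substitute: x_2 = -2.6810/1.4020 = -1.9123.
x_1 = (-4.0853 + 0.1857·(-1.9123))/5.3852 = -0.8246.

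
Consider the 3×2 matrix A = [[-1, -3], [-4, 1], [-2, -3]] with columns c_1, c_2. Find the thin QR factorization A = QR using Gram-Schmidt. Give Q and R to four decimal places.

c_1 = (-1, -4, -2); ‖c_1‖ = 4.5826, so e_1 = (-0.2182, -0.8729, -0.4364).
e_1·c_2 = (-0.2182)·(-3) + (-0.8729)·1 + (-0.4364)·(-3) = 1.0911.
u_2 = c_2 − 1.0911·e_1 = (-2.7619, 1.9524, -2.5238).
‖u_2‖ = 4.2201, so e_2 = (-0.6545, 0.4626, -0.5980).

Q = [[-0.2182, -0.6545], [-0.8729, 0.4626], [-0.4364, -0.5980]], R = [[4.5826, 1.0911], [0.0000, 4.2201]]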